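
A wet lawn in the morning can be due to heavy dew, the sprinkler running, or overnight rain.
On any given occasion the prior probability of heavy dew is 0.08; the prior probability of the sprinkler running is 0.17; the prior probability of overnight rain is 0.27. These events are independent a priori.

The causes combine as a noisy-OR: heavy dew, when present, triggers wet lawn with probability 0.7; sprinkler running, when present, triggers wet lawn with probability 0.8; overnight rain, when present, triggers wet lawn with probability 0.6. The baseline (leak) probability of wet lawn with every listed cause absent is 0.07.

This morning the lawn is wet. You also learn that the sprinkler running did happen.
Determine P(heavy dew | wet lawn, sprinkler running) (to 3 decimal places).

P(heavy dew | wet lawn, sprinkler running) ≈ 0.089

Under noisy-OR, P(wet lawn | causes) = 1 − (1−0.07)·∏(1−qᵢ) over the active causes.
Enumerate the 4 (heavy dew, overnight rain) configurations and weight by the priors:
  P(wet lawn | sprinkler running) = 0.814×0.92×0.73 + 0.9256×0.92×0.27 + 0.9442×0.08×0.73 + 0.97768×0.08×0.27
        = 0.546682 + 0.229919 + 0.055141 + 0.021118 = 0.852860
Configurations with heavy dew contribute 0.076259, so
  P(heavy dew | wet lawn, sprinkler running) = 0.076259 / 0.852860 ≈ 0.089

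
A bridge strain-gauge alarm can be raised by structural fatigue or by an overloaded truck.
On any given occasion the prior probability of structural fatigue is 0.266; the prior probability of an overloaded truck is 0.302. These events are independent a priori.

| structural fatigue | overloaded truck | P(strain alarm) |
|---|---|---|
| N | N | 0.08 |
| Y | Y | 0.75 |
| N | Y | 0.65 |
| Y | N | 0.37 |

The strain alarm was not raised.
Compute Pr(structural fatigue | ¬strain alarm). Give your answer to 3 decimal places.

Enumerate the 4 (structural fatigue, overloaded truck) configurations and weight by the priors:
  P(¬strain alarm) = 0.92*0.734*0.698 + 0.35*0.734*0.302 + 0.63*0.266*0.698 + 0.25*0.266*0.302
        = 0.471345 + 0.077584 + 0.116971 + 0.020083 = 0.685983
Keeping only the structural fatigue-present terms gives 0.137054, so
  P(structural fatigue | ¬strain alarm) = 0.137054 / 0.685983 ≈ 0.200

Pr(structural fatigue | ¬strain alarm) ≈ 0.200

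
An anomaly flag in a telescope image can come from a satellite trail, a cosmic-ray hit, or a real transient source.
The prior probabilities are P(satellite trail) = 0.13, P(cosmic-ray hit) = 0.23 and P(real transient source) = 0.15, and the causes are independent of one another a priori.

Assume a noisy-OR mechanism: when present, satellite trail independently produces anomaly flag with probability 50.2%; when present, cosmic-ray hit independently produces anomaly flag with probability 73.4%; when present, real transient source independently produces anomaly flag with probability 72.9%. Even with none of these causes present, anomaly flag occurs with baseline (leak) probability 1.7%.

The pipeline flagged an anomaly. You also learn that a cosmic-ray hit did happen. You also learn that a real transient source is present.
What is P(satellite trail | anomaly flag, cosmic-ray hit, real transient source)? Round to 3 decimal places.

P(satellite trail | anomaly flag, cosmic-ray hit, real transient source) ≈ 0.134

Under noisy-OR, P(anomaly flag | causes) = 1 − (1−0.017)·∏(1−qᵢ) over the active causes.
P(anomaly flag | cosmic-ray hit, real transient source) = 0.929139*0.87 + 0.964711*0.13 = 0.808351 + 0.125412 = 0.933763
Of this, 0.125412 comes from 0.964711*0.13 (the satellite trail=true cases).
P(satellite trail | anomaly flag, cosmic-ray hit, real transient source) = 0.125412 / 0.933763 ≈ 0.134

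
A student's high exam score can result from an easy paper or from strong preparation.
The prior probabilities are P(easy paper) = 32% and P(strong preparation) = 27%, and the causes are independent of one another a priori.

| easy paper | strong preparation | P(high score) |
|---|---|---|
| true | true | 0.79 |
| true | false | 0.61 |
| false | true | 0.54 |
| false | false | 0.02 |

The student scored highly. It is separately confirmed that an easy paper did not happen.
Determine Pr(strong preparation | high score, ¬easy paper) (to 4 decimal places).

P(high score | ¬easy paper) = 0.02·0.73 + 0.54·0.27 = 0.014600 + 0.145800 = 0.160400
The strong preparation-present share is 0.54·0.27 = 0.145800.
P(strong preparation | high score, ¬easy paper) = 0.145800 / 0.160400 ≈ 0.9090

Pr(strong preparation | high score, ¬easy paper) ≈ 0.9090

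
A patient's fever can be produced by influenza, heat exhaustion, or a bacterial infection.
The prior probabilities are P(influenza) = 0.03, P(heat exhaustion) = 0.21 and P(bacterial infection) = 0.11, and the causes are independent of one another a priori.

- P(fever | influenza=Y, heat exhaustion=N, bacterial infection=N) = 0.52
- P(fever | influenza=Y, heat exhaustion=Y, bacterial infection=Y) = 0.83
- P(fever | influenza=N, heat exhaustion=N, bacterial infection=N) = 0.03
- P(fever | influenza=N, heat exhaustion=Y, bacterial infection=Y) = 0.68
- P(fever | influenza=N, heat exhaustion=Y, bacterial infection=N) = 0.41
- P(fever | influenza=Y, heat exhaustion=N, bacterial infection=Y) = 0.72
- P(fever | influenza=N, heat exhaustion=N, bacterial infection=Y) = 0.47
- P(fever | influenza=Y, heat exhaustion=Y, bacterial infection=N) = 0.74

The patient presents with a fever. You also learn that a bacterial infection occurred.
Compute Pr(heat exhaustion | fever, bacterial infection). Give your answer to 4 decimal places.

P(fever | bacterial infection) = 0.47·0.97·0.79 + 0.68·0.97·0.21 + 0.72·0.03·0.79 + 0.83·0.03·0.21 = 0.360161 + 0.138516 + 0.017064 + 0.005229 = 0.520970
The heat exhaustion-present share is 0.138516 + 0.005229 = 0.143745.
P(heat exhaustion | fever, bacterial infection) = 0.143745 / 0.520970 ≈ 0.2759

Pr(heat exhaustion | fever, bacterial infection) ≈ 0.2759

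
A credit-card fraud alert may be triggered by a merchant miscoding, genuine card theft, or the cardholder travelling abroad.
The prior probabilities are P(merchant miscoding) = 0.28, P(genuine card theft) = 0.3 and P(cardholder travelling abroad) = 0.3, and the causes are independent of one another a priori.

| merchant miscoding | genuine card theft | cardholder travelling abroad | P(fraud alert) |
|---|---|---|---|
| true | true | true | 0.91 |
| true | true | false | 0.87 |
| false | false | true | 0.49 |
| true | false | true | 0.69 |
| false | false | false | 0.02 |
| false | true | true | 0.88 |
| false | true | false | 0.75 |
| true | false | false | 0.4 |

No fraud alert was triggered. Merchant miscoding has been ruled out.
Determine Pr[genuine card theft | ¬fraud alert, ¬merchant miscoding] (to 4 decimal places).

Pr[genuine card theft | ¬fraud alert, ¬merchant miscoding] ≈ 0.0973

Numerator (weight on configurations with genuine card theft): 0.052500 + 0.010800 = 0.063300
Denominator P(¬fraud alert | ¬merchant miscoding): 0.98×0.7×0.7 + 0.51×0.7×0.3 + 0.25×0.3×0.7 + 0.12×0.3×0.3 = 0.650600
Posterior = 0.063300 / 0.650600 ≈ 0.0973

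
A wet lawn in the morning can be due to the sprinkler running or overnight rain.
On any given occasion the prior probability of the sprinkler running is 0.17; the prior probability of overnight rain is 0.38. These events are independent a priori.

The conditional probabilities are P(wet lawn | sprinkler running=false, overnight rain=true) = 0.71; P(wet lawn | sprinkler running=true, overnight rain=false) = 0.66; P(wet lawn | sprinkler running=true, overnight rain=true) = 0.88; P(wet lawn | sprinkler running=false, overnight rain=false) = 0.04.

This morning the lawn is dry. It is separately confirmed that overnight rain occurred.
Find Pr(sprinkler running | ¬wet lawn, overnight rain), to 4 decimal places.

Enumerate both values of sprinkler running and weight by the priors:
  P(¬wet lawn | overnight rain) = 0.29×0.83 + 0.12×0.17
        = 0.240700 + 0.020400 = 0.261100
The terms with sprinkler running present sum to 0.020400, so
  P(sprinkler running | ¬wet lawn, overnight rain) = 0.020400 / 0.261100 ≈ 0.0781

Pr(sprinkler running | ¬wet lawn, overnight rain) ≈ 0.0781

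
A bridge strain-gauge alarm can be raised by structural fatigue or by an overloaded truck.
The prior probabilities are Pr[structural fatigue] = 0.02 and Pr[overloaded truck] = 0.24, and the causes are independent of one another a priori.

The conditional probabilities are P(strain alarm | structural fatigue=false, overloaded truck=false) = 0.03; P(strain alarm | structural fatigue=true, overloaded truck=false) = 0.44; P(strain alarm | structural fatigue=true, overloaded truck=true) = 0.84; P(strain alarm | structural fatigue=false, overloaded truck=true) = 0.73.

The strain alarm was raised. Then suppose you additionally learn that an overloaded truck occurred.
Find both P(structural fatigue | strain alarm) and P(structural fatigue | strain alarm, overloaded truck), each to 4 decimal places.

P(structural fatigue | strain alarm) ≈ 0.0524; P(structural fatigue | strain alarm, overloaded truck) ≈ 0.0229

For the numerator, keep only structural fatigue=true terms: 0.006688 + 0.004032 = 0.010720
Normalizer over all consistent configurations: 0.03·0.98·0.76 + 0.73·0.98·0.24 + 0.44·0.02·0.76 + 0.84·0.02·0.24 = 0.204760
P(structural fatigue | strain alarm) = 0.010720/0.204760 ≈ 0.0524

With the extra evidence:
P(strain alarm | overloaded truck) = 0.73*0.98 + 0.84*0.02 = 0.715400 + 0.016800 = 0.732200
Restricting to configurations with structural fatigue present: 0.84*0.02 = 0.016800.
P(structural fatigue | strain alarm, overloaded truck) = 0.016800 / 0.732200 ≈ 0.0229
Conditioning on overloaded truck lowers the posterior on structural fatigue: the classic explaining-away effect in a common-effect structure.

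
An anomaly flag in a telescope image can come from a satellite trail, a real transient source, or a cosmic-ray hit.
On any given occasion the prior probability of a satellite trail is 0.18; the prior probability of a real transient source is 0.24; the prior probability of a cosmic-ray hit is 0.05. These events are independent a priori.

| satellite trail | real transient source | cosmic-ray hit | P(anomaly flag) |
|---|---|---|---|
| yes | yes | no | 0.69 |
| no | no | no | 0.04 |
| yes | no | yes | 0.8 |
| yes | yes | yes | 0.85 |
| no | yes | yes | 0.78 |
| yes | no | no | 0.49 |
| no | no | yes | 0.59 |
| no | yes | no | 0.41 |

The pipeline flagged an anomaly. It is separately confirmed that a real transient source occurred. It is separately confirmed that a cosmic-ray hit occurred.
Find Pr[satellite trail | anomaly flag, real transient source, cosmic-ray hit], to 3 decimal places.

Enumerate both values of satellite trail and weight by the priors:
  P(anomaly flag | real transient source, cosmic-ray hit) = 0.78·0.82 + 0.85·0.18
        = 0.639600 + 0.153000 = 0.792600
Keeping only the satellite trail-present terms gives 0.153000, so
  P(satellite trail | anomaly flag, real transient source, cosmic-ray hit) = 0.153000 / 0.792600 ≈ 0.193

Pr[satellite trail | anomaly flag, real transient source, cosmic-ray hit] ≈ 0.193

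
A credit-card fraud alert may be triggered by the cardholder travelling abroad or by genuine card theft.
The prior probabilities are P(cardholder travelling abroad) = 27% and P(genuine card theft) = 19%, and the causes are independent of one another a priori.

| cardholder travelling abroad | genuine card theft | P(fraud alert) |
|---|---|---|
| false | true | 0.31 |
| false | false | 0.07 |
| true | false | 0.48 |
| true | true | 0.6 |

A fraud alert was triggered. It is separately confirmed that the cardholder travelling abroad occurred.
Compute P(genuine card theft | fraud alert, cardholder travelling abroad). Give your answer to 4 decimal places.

P(fraud alert | cardholder travelling abroad) = 0.48×0.81 + 0.6×0.19 = 0.388800 + 0.114000 = 0.502800
Restricting to configurations with genuine card theft present: 0.6×0.19 = 0.114000.
P(genuine card theft | fraud alert, cardholder travelling abroad) = 0.114000 / 0.502800 ≈ 0.2267

P(genuine card theft | fraud alert, cardholder travelling abroad) ≈ 0.2267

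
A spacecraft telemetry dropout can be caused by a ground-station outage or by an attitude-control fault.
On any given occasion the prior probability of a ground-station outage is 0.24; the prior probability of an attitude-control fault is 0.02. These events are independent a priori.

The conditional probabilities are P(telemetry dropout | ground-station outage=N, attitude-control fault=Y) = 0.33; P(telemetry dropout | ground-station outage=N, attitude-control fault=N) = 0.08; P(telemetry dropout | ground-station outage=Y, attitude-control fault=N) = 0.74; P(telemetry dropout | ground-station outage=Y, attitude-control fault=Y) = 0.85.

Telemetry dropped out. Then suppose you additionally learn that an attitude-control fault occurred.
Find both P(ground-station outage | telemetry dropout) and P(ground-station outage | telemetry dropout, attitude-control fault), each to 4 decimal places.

For the numerator, keep only ground-station outage=true terms: 0.174048 + 0.004080 = 0.178128
Denominator P(telemetry dropout): 0.08*0.76*0.98 + 0.33*0.76*0.02 + 0.74*0.24*0.98 + 0.85*0.24*0.02 = 0.242728
P(ground-station outage | telemetry dropout) = 0.178128/0.242728 ≈ 0.7339

Now condition on the additional information:
By total probability over both values of ground-station outage:
  P(telemetry dropout | attitude-control fault) = 0.33×0.76 + 0.85×0.24
        = 0.250800 + 0.204000 = 0.454800
Configurations with ground-station outage contribute 0.204000, so
  P(ground-station outage | telemetry dropout, attitude-control fault) = 0.204000 / 0.454800 ≈ 0.4485
— attitude-control fault explains away the evidence for ground-station outage.

P(ground-station outage | telemetry dropout) ≈ 0.7339; P(ground-station outage | telemetry dropout, attitude-control fault) ≈ 0.4485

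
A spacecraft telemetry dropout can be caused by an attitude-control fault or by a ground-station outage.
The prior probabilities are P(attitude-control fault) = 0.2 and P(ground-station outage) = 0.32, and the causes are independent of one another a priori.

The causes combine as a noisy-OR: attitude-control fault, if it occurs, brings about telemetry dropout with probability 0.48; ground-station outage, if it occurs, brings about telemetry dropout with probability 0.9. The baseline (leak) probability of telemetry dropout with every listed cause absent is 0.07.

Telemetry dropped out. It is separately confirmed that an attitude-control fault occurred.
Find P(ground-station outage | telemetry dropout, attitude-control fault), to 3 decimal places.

Under noisy-OR, P(telemetry dropout | causes) = 1 − (1−0.07)·∏(1−qᵢ) over the active causes.
P(telemetry dropout | attitude-control fault) = 0.5164×0.68 + 0.95164×0.32 = 0.351152 + 0.304525 = 0.655677
Restricting to configurations with ground-station outage present: 0.95164×0.32 = 0.304525.
So P(ground-station outage | telemetry dropout, attitude-control fault) = 0.304525/0.655677 ≈ 0.464.

P(ground-station outage | telemetry dropout, attitude-control fault) ≈ 0.464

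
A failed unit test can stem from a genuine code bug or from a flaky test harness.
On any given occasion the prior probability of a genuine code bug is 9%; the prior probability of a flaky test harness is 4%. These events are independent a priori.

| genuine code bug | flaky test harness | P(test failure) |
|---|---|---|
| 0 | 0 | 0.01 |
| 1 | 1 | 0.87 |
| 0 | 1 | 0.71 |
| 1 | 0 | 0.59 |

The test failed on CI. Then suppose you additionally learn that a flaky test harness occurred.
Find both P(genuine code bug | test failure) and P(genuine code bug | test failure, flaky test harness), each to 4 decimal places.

P(genuine code bug | test failure) ≈ 0.6101; P(genuine code bug | test failure, flaky test harness) ≈ 0.1081

P(test failure) = 0.01×0.91×0.96 + 0.71×0.91×0.04 + 0.59×0.09×0.96 + 0.87×0.09×0.04 = 0.008736 + 0.025844 + 0.050976 + 0.003132 = 0.088688
Of this, 0.054108 comes from 0.050976 + 0.003132 (the genuine code bug=true cases).
P(genuine code bug | test failure) = 0.054108 / 0.088688 ≈ 0.6101

Now also conditioning on flaky test harness=true:
Sum P(test failure|·) weighted by the priors over both values of genuine code bug:
  P(test failure | flaky test harness) = 0.71·0.91 + 0.87·0.09
        = 0.646100 + 0.078300 = 0.724400
Keeping only the genuine code bug-present terms gives 0.078300, so
  P(genuine code bug | test failure, flaky test harness) = 0.078300 / 0.724400 ≈ 0.1081
This is intercausal reasoning (explaining away): once flaky test harness accounts for the test failure, genuine code bug becomes less likely.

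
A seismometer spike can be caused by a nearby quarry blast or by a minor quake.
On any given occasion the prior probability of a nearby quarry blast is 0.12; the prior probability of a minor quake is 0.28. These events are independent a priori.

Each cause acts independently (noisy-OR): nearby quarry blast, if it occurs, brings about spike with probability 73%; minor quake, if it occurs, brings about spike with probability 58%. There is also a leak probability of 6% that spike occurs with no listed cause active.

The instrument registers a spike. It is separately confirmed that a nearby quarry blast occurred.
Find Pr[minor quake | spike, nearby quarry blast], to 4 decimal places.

Pr[minor quake | spike, nearby quarry blast] ≈ 0.3177

Under noisy-OR, P(spike | causes) = 1 − (1−0.06)·∏(1−qᵢ) over the active causes.
Numerator (weight on configurations with minor quake): 0.893404·0.28 = 0.250153
Denominator P(spike | nearby quarry blast): 0.7462·0.72 + 0.893404·0.28 = 0.787417
P(minor quake | spike, nearby quarry blast) = 0.250153/0.787417 ≈ 0.3177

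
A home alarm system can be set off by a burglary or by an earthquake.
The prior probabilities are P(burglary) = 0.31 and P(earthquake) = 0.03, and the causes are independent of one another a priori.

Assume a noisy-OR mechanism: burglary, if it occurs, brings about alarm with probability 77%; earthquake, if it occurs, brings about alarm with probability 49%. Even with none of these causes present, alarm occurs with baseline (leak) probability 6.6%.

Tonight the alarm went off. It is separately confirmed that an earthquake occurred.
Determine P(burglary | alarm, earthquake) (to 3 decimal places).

P(burglary | alarm, earthquake) ≈ 0.433

Under noisy-OR, P(alarm | causes) = 1 − (1−0.066)·∏(1−qᵢ) over the active causes.
P(alarm | earthquake) = 0.52366*0.69 + 0.890442*0.31 = 0.361325 + 0.276037 = 0.637362
Restricting to configurations with burglary present: 0.890442*0.31 = 0.276037.
Hence the posterior is 0.276037/0.637362 ≈ 0.433.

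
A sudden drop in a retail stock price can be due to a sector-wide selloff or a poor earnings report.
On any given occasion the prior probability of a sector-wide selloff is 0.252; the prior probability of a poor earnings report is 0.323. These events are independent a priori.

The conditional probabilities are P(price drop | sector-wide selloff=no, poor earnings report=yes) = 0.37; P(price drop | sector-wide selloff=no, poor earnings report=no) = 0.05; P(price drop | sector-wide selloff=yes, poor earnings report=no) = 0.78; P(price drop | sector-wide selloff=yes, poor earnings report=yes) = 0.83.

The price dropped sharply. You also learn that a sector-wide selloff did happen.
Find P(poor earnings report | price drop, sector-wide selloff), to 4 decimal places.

By total probability over both values of poor earnings report:
  P(price drop | sector-wide selloff) = 0.78*0.677 + 0.83*0.323
        = 0.528060 + 0.268090 = 0.796150
Configurations with poor earnings report contribute 0.268090, so
  P(poor earnings report | price drop, sector-wide selloff) = 0.268090 / 0.796150 ≈ 0.3367

P(poor earnings report | price drop, sector-wide selloff) ≈ 0.3367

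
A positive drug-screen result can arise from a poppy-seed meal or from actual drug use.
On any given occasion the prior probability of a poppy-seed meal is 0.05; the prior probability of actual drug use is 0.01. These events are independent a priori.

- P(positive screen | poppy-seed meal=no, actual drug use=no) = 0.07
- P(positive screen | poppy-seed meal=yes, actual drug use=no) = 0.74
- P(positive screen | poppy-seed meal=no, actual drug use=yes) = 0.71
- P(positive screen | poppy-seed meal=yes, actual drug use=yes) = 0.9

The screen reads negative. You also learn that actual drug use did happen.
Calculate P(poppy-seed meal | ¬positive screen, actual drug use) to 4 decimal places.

P(poppy-seed meal | ¬positive screen, actual drug use) ≈ 0.0178

Weight on poppy-seed meal=true, given the evidence: 0.1*0.05 = 0.005000
Denominator P(¬positive screen | actual drug use): 0.29*0.95 + 0.1*0.05 = 0.280500
Posterior = 0.005000 / 0.280500 ≈ 0.0178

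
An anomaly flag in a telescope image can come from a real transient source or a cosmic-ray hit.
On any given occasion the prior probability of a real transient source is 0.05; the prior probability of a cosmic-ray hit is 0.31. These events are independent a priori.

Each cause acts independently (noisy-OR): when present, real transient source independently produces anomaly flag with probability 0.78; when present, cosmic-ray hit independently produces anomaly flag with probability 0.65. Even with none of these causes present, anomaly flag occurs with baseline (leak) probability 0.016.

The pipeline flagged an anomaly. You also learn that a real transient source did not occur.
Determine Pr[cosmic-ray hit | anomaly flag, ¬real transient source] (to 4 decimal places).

Pr[cosmic-ray hit | anomaly flag, ¬real transient source] ≈ 0.9485

Under noisy-OR, P(anomaly flag | causes) = 1 − (1−0.016)·∏(1−qᵢ) over the active causes.
For the numerator, keep only cosmic-ray hit=true terms: 0.6556·0.31 = 0.203236
The normalizing constant is 0.016·0.69 + 0.6556·0.31 = 0.214276
P(cosmic-ray hit | anomaly flag, ¬real transient source) = 0.203236/0.214276 ≈ 0.9485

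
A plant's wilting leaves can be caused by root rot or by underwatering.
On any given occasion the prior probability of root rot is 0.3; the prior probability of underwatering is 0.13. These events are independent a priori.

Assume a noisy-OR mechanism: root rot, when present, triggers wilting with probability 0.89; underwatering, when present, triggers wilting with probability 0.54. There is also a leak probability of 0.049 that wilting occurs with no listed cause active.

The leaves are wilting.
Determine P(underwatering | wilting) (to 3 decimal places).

P(underwatering | wilting) ≈ 0.251

Under noisy-OR, P(wilting | causes) = 1 − (1−0.049)·∏(1−qᵢ) over the active causes.
P(wilting) = 0.049·0.7·0.87 + 0.56254·0.7·0.13 + 0.89539·0.3·0.87 + 0.951879·0.3·0.13 = 0.029841 + 0.051191 + 0.233697 + 0.037123 = 0.351852
Of this, 0.088314 comes from 0.051191 + 0.037123 (the underwatering=true cases).
P(underwatering | wilting) = 0.088314 / 0.351852 ≈ 0.251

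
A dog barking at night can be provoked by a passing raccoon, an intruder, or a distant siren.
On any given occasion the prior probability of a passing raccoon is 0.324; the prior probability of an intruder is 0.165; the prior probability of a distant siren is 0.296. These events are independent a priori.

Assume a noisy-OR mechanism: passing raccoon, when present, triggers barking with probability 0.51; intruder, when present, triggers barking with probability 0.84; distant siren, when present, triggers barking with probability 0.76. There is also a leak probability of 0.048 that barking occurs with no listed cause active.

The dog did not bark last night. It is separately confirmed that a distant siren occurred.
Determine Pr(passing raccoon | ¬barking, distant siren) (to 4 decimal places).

Under noisy-OR, P(barking | causes) = 1 − (1−0.048)·∏(1−qᵢ) over the active causes.
P(¬barking | distant siren) = 0.22848×0.676×0.835 + 0.036557×0.676×0.165 + 0.111955×0.324×0.835 + 0.017913×0.324×0.165 = 0.128968 + 0.004078 + 0.030288 + 0.000958 = 0.164292
Restricting to configurations with passing raccoon present: 0.030288 + 0.000958 = 0.031246.
P(passing raccoon | ¬barking, distant siren) = 0.031246 / 0.164292 ≈ 0.1902

Pr(passing raccoon | ¬barking, distant siren) ≈ 0.1902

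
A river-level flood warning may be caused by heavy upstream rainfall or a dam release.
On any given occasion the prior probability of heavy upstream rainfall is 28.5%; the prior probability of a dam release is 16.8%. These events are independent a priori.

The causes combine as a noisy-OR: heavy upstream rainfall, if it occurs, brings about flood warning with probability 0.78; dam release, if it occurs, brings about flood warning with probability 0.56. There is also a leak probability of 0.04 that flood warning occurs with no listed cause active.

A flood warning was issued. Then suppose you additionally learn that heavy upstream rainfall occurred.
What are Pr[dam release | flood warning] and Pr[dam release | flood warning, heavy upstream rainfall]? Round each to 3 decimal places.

Pr[dam release | flood warning] ≈ 0.349; Pr[dam release | flood warning, heavy upstream rainfall] ≈ 0.188

Under noisy-OR, P(flood warning | causes) = 1 − (1−0.04)·∏(1−qᵢ) over the active causes.
For the numerator, keep only dam release=true terms: 0.069381 + 0.043431 = 0.112812
Normalizer over all consistent configurations: 0.04×0.715×0.832 + 0.5776×0.715×0.168 + 0.7888×0.285×0.832 + 0.907072×0.285×0.168 = 0.323647
P(dam release | flood warning) = 0.112812/0.323647 ≈ 0.349

Now condition on the additional information:
By total probability over both values of dam release:
  P(flood warning | heavy upstream rainfall) = 0.7888*0.832 + 0.907072*0.168
        = 0.656282 + 0.152388 = 0.808670
Configurations with dam release contribute 0.152388, so
  P(dam release | flood warning, heavy upstream rainfall) = 0.152388 / 0.808670 ≈ 0.188
Conditioning on heavy upstream rainfall lowers the posterior on dam release: the classic explaining-away effect in a common-effect structure.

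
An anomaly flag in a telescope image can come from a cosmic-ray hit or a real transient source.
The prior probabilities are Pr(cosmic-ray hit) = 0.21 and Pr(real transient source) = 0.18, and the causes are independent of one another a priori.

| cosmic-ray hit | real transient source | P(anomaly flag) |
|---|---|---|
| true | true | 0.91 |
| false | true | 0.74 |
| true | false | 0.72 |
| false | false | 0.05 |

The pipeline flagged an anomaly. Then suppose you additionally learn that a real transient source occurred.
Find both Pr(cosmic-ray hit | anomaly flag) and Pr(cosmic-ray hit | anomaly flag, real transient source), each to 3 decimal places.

Pr(cosmic-ray hit | anomaly flag) ≈ 0.535; Pr(cosmic-ray hit | anomaly flag, real transient source) ≈ 0.246

P(anomaly flag) = 0.05×0.79×0.82 + 0.74×0.79×0.18 + 0.72×0.21×0.82 + 0.91×0.21×0.18 = 0.032390 + 0.105228 + 0.123984 + 0.034398 = 0.296000
The cosmic-ray hit-present share is 0.123984 + 0.034398 = 0.158382.
P(cosmic-ray hit | anomaly flag) = 0.158382 / 0.296000 ≈ 0.535

With the extra evidence:
For the numerator, keep only cosmic-ray hit=true terms: 0.91×0.21 = 0.191100
Denominator P(anomaly flag | real transient source): 0.74×0.79 + 0.91×0.21 = 0.775700
P(cosmic-ray hit | anomaly flag, real transient source) = 0.191100/0.775700 ≈ 0.246
The drop from 0.535 to 0.246 is the explaining-away (discounting) effect.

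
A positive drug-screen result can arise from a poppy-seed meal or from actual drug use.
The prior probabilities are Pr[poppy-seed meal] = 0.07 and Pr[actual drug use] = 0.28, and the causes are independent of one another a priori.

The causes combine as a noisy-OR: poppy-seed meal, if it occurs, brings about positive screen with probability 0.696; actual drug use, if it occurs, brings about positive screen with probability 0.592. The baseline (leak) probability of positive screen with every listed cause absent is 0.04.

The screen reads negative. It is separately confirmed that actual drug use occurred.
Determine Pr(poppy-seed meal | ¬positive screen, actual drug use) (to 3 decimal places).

Pr(poppy-seed meal | ¬positive screen, actual drug use) ≈ 0.022

Under noisy-OR, P(positive screen | causes) = 1 − (1−0.04)·∏(1−qᵢ) over the active causes.
P(¬positive screen | actual drug use) = 0.39168×0.93 + 0.119071×0.07 = 0.364262 + 0.008335 = 0.372597
Of this, 0.008335 comes from 0.119071×0.07 (the poppy-seed meal=true cases).
So P(poppy-seed meal | ¬positive screen, actual drug use) = 0.008335/0.372597 ≈ 0.022.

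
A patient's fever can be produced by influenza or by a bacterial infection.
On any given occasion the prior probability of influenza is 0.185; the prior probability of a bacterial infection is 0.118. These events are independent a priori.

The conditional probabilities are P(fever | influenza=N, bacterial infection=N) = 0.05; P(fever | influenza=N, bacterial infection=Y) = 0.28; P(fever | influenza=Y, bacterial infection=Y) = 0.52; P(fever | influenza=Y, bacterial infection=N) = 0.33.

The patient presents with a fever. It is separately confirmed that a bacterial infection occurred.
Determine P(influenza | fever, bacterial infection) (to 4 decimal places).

P(influenza | fever, bacterial infection) ≈ 0.2965

P(fever | bacterial infection) = 0.28×0.815 + 0.52×0.185 = 0.228200 + 0.096200 = 0.324400
The influenza-present share is 0.52×0.185 = 0.096200.
P(influenza | fever, bacterial infection) = 0.096200 / 0.324400 ≈ 0.2965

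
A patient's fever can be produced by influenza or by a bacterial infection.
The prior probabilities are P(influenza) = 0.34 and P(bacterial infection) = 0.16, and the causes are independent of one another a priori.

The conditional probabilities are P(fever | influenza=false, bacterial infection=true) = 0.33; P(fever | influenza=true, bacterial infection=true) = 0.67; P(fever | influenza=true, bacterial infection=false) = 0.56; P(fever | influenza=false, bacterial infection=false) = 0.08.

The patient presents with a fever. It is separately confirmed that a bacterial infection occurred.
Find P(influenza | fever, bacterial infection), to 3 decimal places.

Sum P(fever|·) weighted by the priors over both values of influenza:
  P(fever | bacterial infection) = 0.33*0.66 + 0.67*0.34
        = 0.217800 + 0.227800 = 0.445600
Configurations with influenza contribute 0.227800, so
  P(influenza | fever, bacterial infection) = 0.227800 / 0.445600 ≈ 0.511

P(influenza | fever, bacterial infection) ≈ 0.511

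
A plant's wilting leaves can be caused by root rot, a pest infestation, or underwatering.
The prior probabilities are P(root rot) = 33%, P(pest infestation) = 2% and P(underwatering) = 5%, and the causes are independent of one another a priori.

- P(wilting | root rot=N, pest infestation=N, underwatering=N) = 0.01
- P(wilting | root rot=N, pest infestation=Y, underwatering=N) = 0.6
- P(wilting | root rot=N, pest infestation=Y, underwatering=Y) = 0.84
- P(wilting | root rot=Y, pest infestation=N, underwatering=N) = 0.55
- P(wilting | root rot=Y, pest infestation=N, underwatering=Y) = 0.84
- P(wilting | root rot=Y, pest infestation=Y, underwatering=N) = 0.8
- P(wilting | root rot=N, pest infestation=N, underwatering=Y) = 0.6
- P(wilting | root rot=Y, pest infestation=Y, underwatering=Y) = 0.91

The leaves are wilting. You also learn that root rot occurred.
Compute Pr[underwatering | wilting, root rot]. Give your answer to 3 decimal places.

P(wilting | root rot) = 0.55×0.98×0.95 + 0.84×0.98×0.05 + 0.8×0.02×0.95 + 0.91×0.02×0.05 = 0.512050 + 0.041160 + 0.015200 + 0.000910 = 0.569320
Restricting to configurations with underwatering present: 0.041160 + 0.000910 = 0.042070.
P(underwatering | wilting, root rot) = 0.042070 / 0.569320 ≈ 0.074

Pr[underwatering | wilting, root rot] ≈ 0.074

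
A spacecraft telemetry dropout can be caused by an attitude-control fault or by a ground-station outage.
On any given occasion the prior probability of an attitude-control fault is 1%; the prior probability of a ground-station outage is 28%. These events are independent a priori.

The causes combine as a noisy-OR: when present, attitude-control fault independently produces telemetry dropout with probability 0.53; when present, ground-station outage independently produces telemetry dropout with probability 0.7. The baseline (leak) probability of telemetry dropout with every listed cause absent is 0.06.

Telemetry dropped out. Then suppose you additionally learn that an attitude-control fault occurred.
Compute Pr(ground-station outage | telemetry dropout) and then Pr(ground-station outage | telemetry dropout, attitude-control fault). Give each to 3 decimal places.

Under noisy-OR, P(telemetry dropout | causes) = 1 − (1−0.06)·∏(1−qᵢ) over the active causes.
P(telemetry dropout) = 0.06×0.99×0.72 + 0.718×0.99×0.28 + 0.5582×0.01×0.72 + 0.86746×0.01×0.28 = 0.042768 + 0.199030 + 0.004019 + 0.002429 = 0.248246
The ground-station outage-present share is 0.199030 + 0.002429 = 0.201459.
So P(ground-station outage | telemetry dropout) = 0.201459/0.248246 ≈ 0.812.

With the extra evidence:
Sum P(telemetry dropout|·) weighted by the priors over both values of ground-station outage:
  P(telemetry dropout | attitude-control fault) = 0.5582×0.72 + 0.86746×0.28
        = 0.401904 + 0.242889 = 0.644793
Configurations with ground-station outage contribute 0.242889, so
  P(ground-station outage | telemetry dropout, attitude-control fault) = 0.242889 / 0.644793 ≈ 0.377

Pr(ground-station outage | telemetry dropout) ≈ 0.812; Pr(ground-station outage | telemetry dropout, attitude-control fault) ≈ 0.377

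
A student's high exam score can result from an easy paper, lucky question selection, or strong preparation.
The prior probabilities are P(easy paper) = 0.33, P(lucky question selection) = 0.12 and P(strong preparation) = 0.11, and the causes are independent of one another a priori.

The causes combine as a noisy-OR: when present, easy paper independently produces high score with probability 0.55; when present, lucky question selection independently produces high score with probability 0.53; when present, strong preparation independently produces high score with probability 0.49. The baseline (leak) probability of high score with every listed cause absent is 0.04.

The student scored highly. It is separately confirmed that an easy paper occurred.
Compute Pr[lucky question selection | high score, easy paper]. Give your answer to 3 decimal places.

Pr[lucky question selection | high score, easy paper] ≈ 0.157

Under noisy-OR, P(high score | causes) = 1 − (1−0.04)·∏(1−qᵢ) over the active causes.
Sum P(high score|·) weighted by the priors over the 4 (lucky question selection, strong preparation) configurations:
  P(high score | easy paper) = 0.568·0.88·0.89 + 0.77968·0.88·0.11 + 0.79696·0.12·0.89 + 0.89645·0.12·0.11
        = 0.444858 + 0.075473 + 0.085115 + 0.011833 = 0.617279
Keeping only the lucky question selection-present terms gives 0.096948, so
  P(lucky question selection | high score, easy paper) = 0.096948 / 0.617279 ≈ 0.157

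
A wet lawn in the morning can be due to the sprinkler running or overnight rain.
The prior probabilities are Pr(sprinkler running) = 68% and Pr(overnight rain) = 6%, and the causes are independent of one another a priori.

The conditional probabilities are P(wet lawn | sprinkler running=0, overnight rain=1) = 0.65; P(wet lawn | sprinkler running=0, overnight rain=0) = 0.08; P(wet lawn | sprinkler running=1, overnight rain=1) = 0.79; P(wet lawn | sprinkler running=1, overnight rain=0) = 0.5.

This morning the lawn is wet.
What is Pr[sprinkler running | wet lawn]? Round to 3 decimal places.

Pr[sprinkler running | wet lawn] ≈ 0.906

P(wet lawn) = 0.08×0.32×0.94 + 0.65×0.32×0.06 + 0.5×0.68×0.94 + 0.79×0.68×0.06 = 0.024064 + 0.012480 + 0.319600 + 0.032232 = 0.388376
Of this, 0.351832 comes from 0.319600 + 0.032232 (the sprinkler running=true cases).
P(sprinkler running | wet lawn) = 0.351832 / 0.388376 ≈ 0.906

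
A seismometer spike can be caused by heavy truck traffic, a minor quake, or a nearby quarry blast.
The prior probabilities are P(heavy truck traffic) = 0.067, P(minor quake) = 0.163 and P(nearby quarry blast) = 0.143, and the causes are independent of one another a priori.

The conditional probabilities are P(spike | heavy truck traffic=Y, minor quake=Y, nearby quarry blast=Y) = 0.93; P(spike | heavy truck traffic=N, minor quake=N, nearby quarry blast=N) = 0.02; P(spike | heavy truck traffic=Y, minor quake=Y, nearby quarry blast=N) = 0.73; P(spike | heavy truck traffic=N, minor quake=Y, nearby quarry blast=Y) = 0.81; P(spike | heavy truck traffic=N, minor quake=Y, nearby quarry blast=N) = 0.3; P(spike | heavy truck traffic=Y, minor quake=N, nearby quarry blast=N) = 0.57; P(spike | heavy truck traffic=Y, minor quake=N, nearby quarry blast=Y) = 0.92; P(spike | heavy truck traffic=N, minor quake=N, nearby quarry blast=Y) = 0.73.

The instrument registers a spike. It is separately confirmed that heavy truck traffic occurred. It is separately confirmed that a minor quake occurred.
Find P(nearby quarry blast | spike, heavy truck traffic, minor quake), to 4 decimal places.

P(nearby quarry blast | spike, heavy truck traffic, minor quake) ≈ 0.1753

For the numerator, keep only nearby quarry blast=true terms: 0.93·0.143 = 0.132990
Normalizer over all consistent configurations: 0.73·0.857 + 0.93·0.143 = 0.758600
Posterior = 0.132990 / 0.758600 ≈ 0.1753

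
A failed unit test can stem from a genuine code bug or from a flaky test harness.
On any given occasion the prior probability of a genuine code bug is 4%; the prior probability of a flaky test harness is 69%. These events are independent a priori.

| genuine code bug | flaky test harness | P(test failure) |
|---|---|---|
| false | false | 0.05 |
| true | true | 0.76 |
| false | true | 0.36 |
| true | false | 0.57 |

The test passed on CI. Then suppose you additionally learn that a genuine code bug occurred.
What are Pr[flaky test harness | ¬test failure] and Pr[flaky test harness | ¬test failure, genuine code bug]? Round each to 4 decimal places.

Pr[flaky test harness | ¬test failure] ≈ 0.5992; Pr[flaky test harness | ¬test failure, genuine code bug] ≈ 0.5540

Weight on flaky test harness=true, given the evidence: 0.423936 + 0.006624 = 0.430560
The normalizing constant is 0.95×0.96×0.31 + 0.64×0.96×0.69 + 0.43×0.04×0.31 + 0.24×0.04×0.69 = 0.718612
P(flaky test harness | ¬test failure) = 0.430560/0.718612 ≈ 0.5992

Now also conditioning on genuine code bug=true:
Enumerate both values of flaky test harness and weight by the priors:
  P(¬test failure | genuine code bug) = 0.43×0.31 + 0.24×0.69
        = 0.133300 + 0.165600 = 0.298900
Keeping only the flaky test harness-present terms gives 0.165600, so
  P(flaky test harness | ¬test failure, genuine code bug) = 0.165600 / 0.298900 ≈ 0.5540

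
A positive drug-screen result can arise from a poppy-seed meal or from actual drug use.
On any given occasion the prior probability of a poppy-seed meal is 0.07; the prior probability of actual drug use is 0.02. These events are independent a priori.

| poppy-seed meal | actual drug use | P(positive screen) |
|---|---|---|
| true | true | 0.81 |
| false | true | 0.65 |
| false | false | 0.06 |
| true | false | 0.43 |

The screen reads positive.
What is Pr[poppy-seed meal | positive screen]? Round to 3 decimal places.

Pr[poppy-seed meal | positive screen] ≈ 0.314

Numerator (weight on configurations with poppy-seed meal): 0.029498 + 0.001134 = 0.030632
The normalizing constant is 0.06·0.93·0.98 + 0.65·0.93·0.02 + 0.43·0.07·0.98 + 0.81·0.07·0.02 = 0.097406
Posterior = 0.030632 / 0.097406 ≈ 0.314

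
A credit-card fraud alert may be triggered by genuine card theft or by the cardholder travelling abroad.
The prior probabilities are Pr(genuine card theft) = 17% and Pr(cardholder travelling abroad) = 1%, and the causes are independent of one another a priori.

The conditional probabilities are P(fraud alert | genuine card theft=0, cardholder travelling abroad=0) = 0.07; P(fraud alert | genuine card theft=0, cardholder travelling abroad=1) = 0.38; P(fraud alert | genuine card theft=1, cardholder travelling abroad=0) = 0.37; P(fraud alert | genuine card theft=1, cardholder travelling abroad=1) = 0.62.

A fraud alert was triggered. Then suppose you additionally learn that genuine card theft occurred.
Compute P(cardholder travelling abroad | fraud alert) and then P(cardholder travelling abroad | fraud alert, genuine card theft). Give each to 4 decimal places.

Numerator (weight on configurations with cardholder travelling abroad): 0.003154 + 0.001054 = 0.004208
The normalizing constant is 0.07×0.83×0.99 + 0.38×0.83×0.01 + 0.37×0.17×0.99 + 0.62×0.17×0.01 = 0.123998
P(cardholder travelling abroad | fraud alert) = 0.004208/0.123998 ≈ 0.0339

With the extra evidence:
P(fraud alert | genuine card theft) = 0.37×0.99 + 0.62×0.01 = 0.366300 + 0.006200 = 0.372500
Of this, 0.006200 comes from 0.62×0.01 (the cardholder travelling abroad=true cases).
Hence the posterior is 0.006200/0.372500 ≈ 0.0166.
The drop from 0.0339 to 0.0166 is the explaining-away (discounting) effect.

P(cardholder travelling abroad | fraud alert) ≈ 0.0339; P(cardholder travelling abroad | fraud alert, genuine card theft) ≈ 0.0166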